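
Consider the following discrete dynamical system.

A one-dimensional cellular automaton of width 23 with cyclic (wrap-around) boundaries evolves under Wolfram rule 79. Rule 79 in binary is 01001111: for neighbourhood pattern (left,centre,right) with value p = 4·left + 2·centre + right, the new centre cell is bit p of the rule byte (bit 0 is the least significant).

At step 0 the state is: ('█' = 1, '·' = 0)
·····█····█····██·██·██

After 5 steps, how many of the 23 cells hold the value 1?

gen 0: ·····█····█····██·██·██
gen 1: ·█████·████·█████·██·██
gen 2: ·█···█·█··█·█···█·██·██
gen 3: ·█·███·█·██·█·███·██·██
gen 4: ·█·█·█·█·██·█·█·█·██·██
gen 5: ·█·█·█·█·██·█·█·█·██·██

13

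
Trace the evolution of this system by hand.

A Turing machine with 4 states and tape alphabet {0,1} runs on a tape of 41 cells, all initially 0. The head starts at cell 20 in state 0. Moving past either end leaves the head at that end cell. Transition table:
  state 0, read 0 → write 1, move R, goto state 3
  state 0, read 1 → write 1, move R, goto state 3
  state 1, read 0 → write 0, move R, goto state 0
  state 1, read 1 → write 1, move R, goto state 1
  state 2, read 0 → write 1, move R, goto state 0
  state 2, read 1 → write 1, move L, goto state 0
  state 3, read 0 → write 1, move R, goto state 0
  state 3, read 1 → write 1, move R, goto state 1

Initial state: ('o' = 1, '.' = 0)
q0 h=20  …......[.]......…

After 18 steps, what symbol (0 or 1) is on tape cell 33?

step 0: q0 h=20  …......[.]......…
step 1: q3 h=21  ….....o[.]......…
step 2: q0 h=22  …....oo[.]......…
step 3: q3 h=23  …...ooo[.]......…
step 4: q0 h=24  …..oooo[.]......…
step 5: q3 h=25  ….ooooo[.]......…
step 6: q0 h=26  …oooooo[.]......…
step 7: q3 h=27  …oooooo[.]......…
step 8: q0 h=28  …oooooo[.]......…
step 9: q3 h=29  …oooooo[.]......…
step 10: q0 h=30  …oooooo[.]......…
step 11: q3 h=31  …oooooo[.]......…
step 12: q0 h=32  …oooooo[.]......…
step 13: q3 h=33  …oooooo[.]......…
step 14: q0 h=34  …oooooo[.]......|
step 15: q3 h=35  …oooooo[.].....|
step 16: q0 h=36  …oooooo[.]....|
step 17: q3 h=37  …oooooo[.]...|
step 18: q0 h=38  …oooooo[.]..|

1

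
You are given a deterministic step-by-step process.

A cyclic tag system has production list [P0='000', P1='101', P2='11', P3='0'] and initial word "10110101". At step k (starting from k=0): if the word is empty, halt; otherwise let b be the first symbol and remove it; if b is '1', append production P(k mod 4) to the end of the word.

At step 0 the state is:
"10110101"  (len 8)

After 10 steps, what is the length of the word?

t=0: "10110101"  (len 8)
t=1: "0110101000"  (len 10)
t=2: "110101000"  (len 9)
t=3: "1010100011"  (len 10)
t=4: "0101000110"  (len 10)
t=5: "101000110"  (len 9)
t=6: "01000110101"  (len 11)
t=7: "1000110101"  (len 10)
t=8: "0001101010"  (len 10)
t=9: "001101010"  (len 9)
t=10: "01101010"  (len 8)

8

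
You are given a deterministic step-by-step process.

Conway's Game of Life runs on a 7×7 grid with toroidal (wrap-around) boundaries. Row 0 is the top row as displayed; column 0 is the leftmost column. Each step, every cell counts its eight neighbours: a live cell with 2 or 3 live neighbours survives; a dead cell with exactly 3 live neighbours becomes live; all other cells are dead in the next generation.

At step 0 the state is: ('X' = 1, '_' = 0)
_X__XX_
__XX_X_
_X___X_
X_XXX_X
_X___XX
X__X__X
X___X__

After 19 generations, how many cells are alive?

14

k=0  _X__XX_
__XX_X_
_X___X_
X_XXX_X
_X___XX
X__X__X
X___X__
k=1  _XX__XX
_XXX_XX
XX___X_
__XXX__
_X_____
_X__X__
XX_XX__
k=2  _______
___X___
X____X_
X_XXX__
_X__X__
_X_XX__
___XX_X
k=3  ___XX__
_______
_XX___X
X_XXXXX
XX___X_
X______
__XXXX_
k=4  __X__X_
__XX___
_XX_X_X
___XX__
__XX_X_
X_XX_X_
__X__X_
k=5  _XX_X__
____XX_
_X__XX_
_X_____
_X___XX
_____X_
__X__X_
k=6  _XX_X__
_XX____
____XX_
_XX_X_X
X____XX
____XX_
_XXXXX_
k=7  X___XX_
_XX_XX_
X___XX_
_X_XX__
XX_X___
XXX____
_X_____
k=8  X_XXXXX
XX_____
X_____X
_X_X_XX
___XX__
_______
__X___X
k=9  __XXXX_
__XXX__
__X__X_
__XX_XX
__XXXX_
___X___
XXX_X_X
k=10  X_____X
_X_____
_X___XX
_X____X
_____XX
X_____X
XX____X
k=11  ______X
_X___X_
_XX__XX
_______
_____X_
_X_____
_X___X_
k=12  X____XX
_XX__X_
XXX__XX
_____XX
_______
_______
X______
k=13  X____X_
__X_X__
__X_X__
_X___X_
_______
_______
X______
k=14  _X____X
_X__XX_
_XX_XX_
_______
_______
_______
______X
k=15  ______X
_X_XX_X
_XXXXX_
_______
_______
_______
X______
k=16  _____XX
_X____X
XX___X_
__XXX__
_______
_______
_______
k=17  X____XX
_X_____
XX_XXXX
_XXXX__
___X___
_______
_______
k=18  X_____X
_XX____
_____XX
_X____X
___XX__
_______
______X
k=19  XX____X
_X___X_
_XX__XX
X___X_X
_______
_______
X_____X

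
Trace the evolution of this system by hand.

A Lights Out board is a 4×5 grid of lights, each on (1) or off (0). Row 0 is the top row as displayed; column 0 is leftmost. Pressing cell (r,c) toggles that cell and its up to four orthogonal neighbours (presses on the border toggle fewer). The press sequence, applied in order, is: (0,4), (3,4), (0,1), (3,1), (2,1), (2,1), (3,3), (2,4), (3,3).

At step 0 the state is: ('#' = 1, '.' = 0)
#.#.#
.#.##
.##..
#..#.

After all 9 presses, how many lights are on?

0) #.#.#
.#.##
.##..
#..#.
1) #.##.
.#.#.
.##..
#..#.
2) #.##.
.#.#.
.##.#
#...#
3) .#.#.
...#.
.##.#
#...#
4) .#.#.
...#.
..#.#
.##.#
5) .#.#.
.#.#.
##..#
..#.#
6) .#.#.
...#.
..#.#
.##.#
7) .#.#.
...#.
..###
.#.#.
8) .#.#.
...##
..#..
.#.##
9) .#.#.
...##
..##.
.##..

8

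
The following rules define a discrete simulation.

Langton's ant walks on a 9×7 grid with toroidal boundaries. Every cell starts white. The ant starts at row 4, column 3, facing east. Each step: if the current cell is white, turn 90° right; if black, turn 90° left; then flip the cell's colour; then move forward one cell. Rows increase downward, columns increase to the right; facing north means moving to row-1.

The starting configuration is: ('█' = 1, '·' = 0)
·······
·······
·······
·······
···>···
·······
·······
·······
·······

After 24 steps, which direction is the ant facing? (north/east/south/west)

t=0: ·······
·······
·······
·······
···>···
·······
·······
·······
·······
t=1: ·······
·······
·······
·······
···█···
···v···
·······
·······
·······
t=2: ·······
·······
·······
·······
···█···
··<█···
·······
·······
·······
t=3: ·······
·······
·······
·······
··^█···
··██···
·······
·······
·······
t=4: ·······
·······
·······
·······
··█>···
··██···
·······
·······
·······
t=5: ·······
·······
·······
···^···
··█····
··██···
·······
·······
·······
t=6: ·······
·······
·······
···█>··
··█····
··██···
·······
·······
·······
t=7: ·······
·······
·······
···██··
··█·v··
··██···
·······
·······
·······
t=8: ·······
·······
·······
···██··
··█<█··
··██···
·······
·······
·······
t=9: ·······
·······
·······
···^█··
··███··
··██···
·······
·······
·······
t=10: ·······
·······
·······
··<·█··
··███··
··██···
·······
·······
·······
t=11: ·······
·······
··^····
··█·█··
··███··
··██···
·······
·······
·······
t=12: ·······
·······
··█>···
··█·█··
··███··
··██···
·······
·······
·······
t=13: ·······
·······
··██···
··█v█··
··███··
··██···
·······
·······
·······
t=14: ·······
·······
··██···
··<██··
··███··
··██···
·······
·······
·······
t=15: ·······
·······
··██···
···██··
··v██··
··██···
·······
·······
·······
t=16: ·······
·······
··██···
···██··
···>█··
··██···
·······
·······
·······
t=17: ·······
·······
··██···
···^█··
····█··
··██···
·······
·······
·······
t=18: ·······
·······
··██···
··<·█··
····█··
··██···
·······
·······
·······
t=19: ·······
·······
··^█···
··█·█··
····█··
··██···
·······
·······
·······
t=20: ·······
·······
·<·█···
··█·█··
····█··
··██···
·······
·······
·······
t=21: ·······
·^·····
·█·█···
··█·█··
····█··
··██···
·······
·······
·······
t=22: ·······
·█>····
·█·█···
··█·█··
····█··
··██···
·······
·······
·······
t=23: ·······
·██····
·█v█···
··█·█··
····█··
··██···
·······
·······
·······
t=24: ·······
·██····
·<██···
··█·█··
····█··
··██···
·······
·······
·······

west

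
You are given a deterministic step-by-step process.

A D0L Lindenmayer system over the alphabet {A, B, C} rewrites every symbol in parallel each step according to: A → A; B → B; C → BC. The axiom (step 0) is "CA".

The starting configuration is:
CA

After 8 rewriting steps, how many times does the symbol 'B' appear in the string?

8

[0] CA
[1] BCA
[2] BBCA
[3] BBBCA
[4] BBBBCA
[5] BBBBBCA
[6] BBBBBBCA
[7] BBBBBBBCA
[8] BBBBBBBBCA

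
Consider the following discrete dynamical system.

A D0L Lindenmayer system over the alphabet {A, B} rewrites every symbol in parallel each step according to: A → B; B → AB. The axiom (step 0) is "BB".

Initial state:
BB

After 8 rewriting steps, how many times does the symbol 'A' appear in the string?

42

[0] BB
[1] ABAB
[2] BABBAB
[3] ABBABABBAB
[4] BABABBABBABABBAB
[5] ABBABBABABBABABBABBABABBAB
[6] BABABBABABBABBABABBABBABABBABABBABBABABBAB
[7] ABBABBABABBABBABABBABABBABBABABBABABBABBABABBABBABABBABABBABBABABBAB
[8] BABABBABABBABBABABBABABBABBABABBABBABABBABABBABBABABBABBABABBABABBABBABABBABABBABBABABBABBABABBABABBABBABABBAB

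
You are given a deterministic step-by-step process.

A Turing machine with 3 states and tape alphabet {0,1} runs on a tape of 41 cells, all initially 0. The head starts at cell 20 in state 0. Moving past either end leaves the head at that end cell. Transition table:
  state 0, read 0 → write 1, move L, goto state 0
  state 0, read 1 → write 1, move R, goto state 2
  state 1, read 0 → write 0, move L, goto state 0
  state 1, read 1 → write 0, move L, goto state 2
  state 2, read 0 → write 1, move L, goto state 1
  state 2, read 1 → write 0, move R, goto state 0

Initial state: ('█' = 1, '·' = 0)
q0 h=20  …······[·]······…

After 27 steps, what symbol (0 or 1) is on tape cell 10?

1

[0] q0 h=20  …······[·]······…
[1] q0 h=19  …······[·]█·····…
[2] q0 h=18  …······[·]██····…
[3] q0 h=17  …······[·]███···…
[4] q0 h=16  …······[·]████··…
[5] q0 h=15  …······[·]█████·…
[6] q0 h=14  …······[·]██████…
[7] q0 h=13  …······[·]██████…
[8] q0 h=12  …······[·]██████…
[9] q0 h=11  …······[·]██████…
[10] q0 h=10  …······[·]██████…
[11] q0 h= 9  …······[·]██████…
[12] q0 h= 8  …······[·]██████…
[13] q0 h= 7  …······[·]██████…
[14] q0 h= 6  |······[·]██████…
[15] q0 h= 5  |·····[·]██████…
[16] q0 h= 4  |····[·]██████…
[17] q0 h= 3  |···[·]██████…
[18] q0 h= 2  |··[·]██████…
[19] q0 h= 1  |·[·]██████…
[20] q0 h= 0  |[·]██████…
[21] q0 h= 0  |[█]██████…
[22] q2 h= 1  |█[█]██████…
[23] q0 h= 2  |█·[█]██████…
[24] q2 h= 3  |█·█[█]██████…
[25] q0 h= 4  |█·█·[█]██████…
[26] q2 h= 5  |█·█·█[█]██████…
[27] q0 h= 6  |█·█·█·[█]██████…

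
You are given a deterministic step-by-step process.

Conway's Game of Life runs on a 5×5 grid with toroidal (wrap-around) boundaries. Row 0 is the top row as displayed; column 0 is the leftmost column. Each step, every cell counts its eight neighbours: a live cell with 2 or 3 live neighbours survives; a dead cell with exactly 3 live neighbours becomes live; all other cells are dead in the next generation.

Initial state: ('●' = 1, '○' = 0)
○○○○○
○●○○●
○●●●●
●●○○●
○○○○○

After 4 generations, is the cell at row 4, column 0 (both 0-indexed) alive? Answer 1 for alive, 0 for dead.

step 0: ○○○○○
○●○○●
○●●●●
●●○○●
○○○○○
step 1: ○○○○○
○●○○●
○○○○○
○●○○●
●○○○○
step 2: ●○○○○
○○○○○
○○○○○
●○○○○
●○○○○
step 3: ○○○○○
○○○○○
○○○○○
○○○○○
●●○○●
step 4: ●○○○○
○○○○○
○○○○○
●○○○○
●○○○○

1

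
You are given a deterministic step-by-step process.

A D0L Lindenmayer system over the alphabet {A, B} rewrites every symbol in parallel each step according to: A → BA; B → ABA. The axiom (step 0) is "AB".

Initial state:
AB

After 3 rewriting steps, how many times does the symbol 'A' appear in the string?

0) AB
1) BAABA
2) ABABABAABABA
3) BAABABAABABAABABABAABABAABABA

17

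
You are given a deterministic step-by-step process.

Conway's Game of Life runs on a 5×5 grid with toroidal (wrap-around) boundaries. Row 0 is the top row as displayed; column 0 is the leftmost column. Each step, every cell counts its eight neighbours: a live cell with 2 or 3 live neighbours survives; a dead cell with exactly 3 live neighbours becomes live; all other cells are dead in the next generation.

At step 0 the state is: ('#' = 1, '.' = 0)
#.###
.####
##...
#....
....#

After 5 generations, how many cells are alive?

6

k=0  #.###
.####
##...
#....
....#
k=1  .....
.....
...#.
##..#
.#...
k=2  .....
.....
#...#
###.#
.#...
k=3  .....
.....
...##
..###
.##..
k=4  .....
.....
..#.#
##..#
.##..
k=5  .....
.....
.#.##
....#
.##..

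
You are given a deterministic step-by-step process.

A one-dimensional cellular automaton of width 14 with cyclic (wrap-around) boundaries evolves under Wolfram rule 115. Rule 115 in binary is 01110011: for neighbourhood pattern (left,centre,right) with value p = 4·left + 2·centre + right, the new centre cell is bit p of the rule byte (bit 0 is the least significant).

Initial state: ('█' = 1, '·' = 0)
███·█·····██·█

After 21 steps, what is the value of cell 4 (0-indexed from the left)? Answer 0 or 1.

k=0  ███·█·····██·█
k=1  ··██·█████·██·
k=2  ██·██····██·██
k=3  ·██·█████·██··
k=4  █·██····██·███
k=5  ██·█████·██···
k=6  ·██····██·████
k=7  █·█████·██···█
k=8  ██····██·████·
k=9  ·█████·██···██
k=10  █····██·████·█
k=11  █████·██···██·
k=12  ····██·████·██
k=13  ████·██···██·█
k=14  ···██·████·██·
k=15  ███·██···██·██
k=16  ··██·████·██··
k=17  ██·██···██·███
k=18  ·██·████·██···
k=19  █·██···██·████
k=20  ██·████·██····
k=21  ·██···██·█████

0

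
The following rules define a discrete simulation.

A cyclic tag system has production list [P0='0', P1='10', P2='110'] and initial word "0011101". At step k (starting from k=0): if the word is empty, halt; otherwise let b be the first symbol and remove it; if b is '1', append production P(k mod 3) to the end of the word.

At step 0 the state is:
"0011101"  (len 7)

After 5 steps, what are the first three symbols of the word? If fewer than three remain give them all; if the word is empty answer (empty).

011

0) "0011101"  (len 7)
1) "011101"  (len 6)
2) "11101"  (len 5)
3) "1101110"  (len 7)
4) "1011100"  (len 7)
5) "01110010"  (len 8)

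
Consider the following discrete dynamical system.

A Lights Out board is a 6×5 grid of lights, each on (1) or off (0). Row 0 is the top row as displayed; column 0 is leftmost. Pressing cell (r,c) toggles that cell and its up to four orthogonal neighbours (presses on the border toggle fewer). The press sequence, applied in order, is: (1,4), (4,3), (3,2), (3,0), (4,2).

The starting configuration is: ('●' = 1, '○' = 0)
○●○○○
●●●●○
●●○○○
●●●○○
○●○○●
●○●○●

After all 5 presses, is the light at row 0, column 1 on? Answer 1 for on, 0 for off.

1

gen 0: ○●○○○
●●●●○
●●○○○
●●●○○
○●○○●
●○●○●
gen 1: ○●○○●
●●●○●
●●○○●
●●●○○
○●○○●
●○●○●
gen 2: ○●○○●
●●●○●
●●○○●
●●●●○
○●●●○
●○●●●
gen 3: ○●○○●
●●●○●
●●●○●
●○○○○
○●○●○
●○●●●
gen 4: ○●○○●
●●●○●
○●●○●
○●○○○
●●○●○
●○●●●
gen 5: ○●○○●
●●●○●
○●●○●
○●●○○
●○●○○
●○○●●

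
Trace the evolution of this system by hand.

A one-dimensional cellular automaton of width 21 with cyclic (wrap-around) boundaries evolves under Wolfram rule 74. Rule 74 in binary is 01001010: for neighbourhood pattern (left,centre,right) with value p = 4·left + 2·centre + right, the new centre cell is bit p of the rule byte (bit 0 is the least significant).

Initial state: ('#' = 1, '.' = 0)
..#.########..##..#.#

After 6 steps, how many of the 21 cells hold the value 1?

0) ..#.########..##..#.#
1) .#..#......#.###.#...
2) #..#......#..#.#.....
3) ..#......#..#.......#
4) .#......#..#.......#.
5) #......#..#.......#..
6) ......#..#.......#..#

4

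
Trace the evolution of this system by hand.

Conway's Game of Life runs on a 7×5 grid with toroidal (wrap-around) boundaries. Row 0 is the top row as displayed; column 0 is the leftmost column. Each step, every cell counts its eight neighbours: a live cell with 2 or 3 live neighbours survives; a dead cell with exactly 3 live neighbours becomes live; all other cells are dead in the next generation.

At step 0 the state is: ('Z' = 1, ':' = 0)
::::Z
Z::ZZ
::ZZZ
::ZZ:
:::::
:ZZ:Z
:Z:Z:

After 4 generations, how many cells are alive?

14

t=0: ::::Z
Z::ZZ
::ZZZ
::ZZ:
:::::
:ZZ:Z
:Z:Z:
t=1: ::Z::
Z:Z::
ZZ:::
::Z:Z
:Z:::
ZZZZ:
:Z:ZZ
t=2: Z:Z:Z
Z:Z::
Z:ZZZ
::Z::
::::Z
:::Z:
::::Z
t=3: Z:::Z
::Z::
Z:Z:Z
ZZZ::
:::Z:
:::ZZ
Z:::Z
t=4: ZZ:ZZ
:::::
Z:Z:Z
Z:Z::
ZZ:Z:
Z::Z:
:::::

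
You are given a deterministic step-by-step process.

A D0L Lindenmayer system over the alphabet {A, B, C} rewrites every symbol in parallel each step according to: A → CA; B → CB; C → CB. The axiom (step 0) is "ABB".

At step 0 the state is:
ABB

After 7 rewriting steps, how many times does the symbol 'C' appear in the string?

step 0: ABB
step 1: CACBCB
step 2: CBCACBCBCBCB
step 3: CBCBCBCACBCBCBCBCBCBCBCB
step 4: CBCBCBCBCBCBCBCACBCBCBCBCBCBCBCBCBCBCBCBCBCBCBCB
step 5: CBCBCBCBCBCBCBCBCBCBCBCBCBCBCBCACBCBCBCBCBCBCBCBCBCBCBCBCBCBCBCBCBCBCBCBCBCBCBCBCBCBCBCBCBCBCBCB
step 6: CBCBCBCBCBCBCBCBCBCBCBCBCBCBCBCBCBCBCBCBCBCBCBCBCBCBCBCBCB…CBCBCBCBCBCBCBCBCBCBCBCBCBCBCBCBCBCBCBCBCBCBCBCBCBCBCBCBCB  (len 192)
step 7: CBCBCBCBCBCBCBCBCBCBCBCBCBCBCBCBCBCBCBCBCBCBCBCBCBCBCBCBCB…CBCBCBCBCBCBCBCBCBCBCBCBCBCBCBCBCBCBCBCBCBCBCBCBCBCBCBCBCB  (len 384)

192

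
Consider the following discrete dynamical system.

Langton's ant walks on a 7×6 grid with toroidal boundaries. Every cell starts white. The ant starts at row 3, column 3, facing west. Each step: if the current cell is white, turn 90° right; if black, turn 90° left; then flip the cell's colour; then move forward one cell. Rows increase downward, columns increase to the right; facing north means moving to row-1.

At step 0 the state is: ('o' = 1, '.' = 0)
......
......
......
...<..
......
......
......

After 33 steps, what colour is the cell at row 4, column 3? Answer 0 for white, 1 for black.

step 0: ......
......
......
...<..
......
......
......
step 1: ......
......
...^..
...o..
......
......
......
step 2: ......
......
...o>.
...o..
......
......
......
step 3: ......
......
...oo.
...ov.
......
......
......
step 4: ......
......
...oo.
...<o.
......
......
......
step 5: ......
......
...oo.
....o.
...v..
......
......
step 6: ......
......
...oo.
....o.
..<o..
......
......
step 7: ......
......
...oo.
..^.o.
..oo..
......
......
step 8: ......
......
...oo.
..o>o.
..oo..
......
......
step 9: ......
......
...oo.
..ooo.
..ov..
......
......
step 10: ......
......
...oo.
..ooo.
..o.>.
......
......
step 11: ......
......
...oo.
..ooo.
..o.o.
....v.
......
step 12: ......
......
...oo.
..ooo.
..o.o.
...<o.
......
step 13: ......
......
...oo.
..ooo.
..o^o.
...oo.
......
step 14: ......
......
...oo.
..ooo.
..oo>.
...oo.
......
step 15: ......
......
...oo.
..oo^.
..oo..
...oo.
......
step 16: ......
......
...oo.
..o<..
..oo..
...oo.
......
step 17: ......
......
...oo.
..o...
..ov..
...oo.
......
step 18: ......
......
...oo.
..o...
..o.>.
...oo.
......
step 19: ......
......
...oo.
..o...
..o.o.
...ov.
......
step 20: ......
......
...oo.
..o...
..o.o.
...o.>
......
step 21: ......
......
...oo.
..o...
..o.o.
...o.o
.....v
step 22: ......
......
...oo.
..o...
..o.o.
...o.o
....<o
step 23: ......
......
...oo.
..o...
..o.o.
...o^o
....oo
step 24: ......
......
...oo.
..o...
..o.o.
...oo>
....oo
step 25: ......
......
...oo.
..o...
..o.o^
...oo.
....oo
step 26: ......
......
...oo.
..o...
>.o.oo
...oo.
....oo
step 27: ......
......
...oo.
..o...
o.o.oo
v..oo.
....oo
step 28: ......
......
...oo.
..o...
o.o.oo
o..oo<
....oo
step 29: ......
......
...oo.
..o...
o.o.o^
o..ooo
....oo
step 30: ......
......
...oo.
..o...
o.o.<.
o..ooo
....oo
step 31: ......
......
...oo.
..o...
o.o...
o..ovo
....oo
step 32: ......
......
...oo.
..o...
o.o...
o..o.>
....oo
step 33: ......
......
...oo.
..o...
o.o..^
o..o..
....oo

0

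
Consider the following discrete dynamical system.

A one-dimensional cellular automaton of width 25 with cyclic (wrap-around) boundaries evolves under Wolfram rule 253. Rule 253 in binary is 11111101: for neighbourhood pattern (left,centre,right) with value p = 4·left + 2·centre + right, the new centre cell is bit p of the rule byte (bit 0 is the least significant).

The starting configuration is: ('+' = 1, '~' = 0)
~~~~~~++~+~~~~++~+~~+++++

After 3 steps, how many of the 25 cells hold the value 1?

25

step 0: ~~~~~~++~+~~~~++~+~~+++++
step 1: +++++~+++++++~+++++~+++++
step 2: +++++++++++++++++++++++++
step 3: +++++++++++++++++++++++++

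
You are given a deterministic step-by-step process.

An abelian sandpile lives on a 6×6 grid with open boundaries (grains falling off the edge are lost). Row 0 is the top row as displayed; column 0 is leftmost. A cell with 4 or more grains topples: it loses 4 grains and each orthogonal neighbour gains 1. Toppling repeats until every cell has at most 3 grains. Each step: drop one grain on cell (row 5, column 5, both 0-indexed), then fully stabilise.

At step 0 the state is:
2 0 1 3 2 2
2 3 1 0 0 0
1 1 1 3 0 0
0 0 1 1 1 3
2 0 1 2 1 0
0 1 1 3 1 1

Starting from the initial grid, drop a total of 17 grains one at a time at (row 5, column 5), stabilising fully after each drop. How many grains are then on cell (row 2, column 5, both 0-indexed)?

1

0) 2 0 1 3 2 2
2 3 1 0 0 0
1 1 1 3 0 0
0 0 1 1 1 3
2 0 1 2 1 0
0 1 1 3 1 1
1) 2 0 1 3 2 2
2 3 1 0 0 0
1 1 1 3 0 0
0 0 1 1 1 3
2 0 1 2 1 0
0 1 1 3 1 2
2) 2 0 1 3 2 2
2 3 1 0 0 0
1 1 1 3 0 0
0 0 1 1 1 3
2 0 1 2 1 0
0 1 1 3 1 3
3) 2 0 1 3 2 2
2 3 1 0 0 0
1 1 1 3 0 0
0 0 1 1 1 3
2 0 1 2 1 1
0 1 1 3 2 0
4) 2 0 1 3 2 2
2 3 1 0 0 0
1 1 1 3 0 0
0 0 1 1 1 3
2 0 1 2 1 1
0 1 1 3 2 1
5) 2 0 1 3 2 2
2 3 1 0 0 0
1 1 1 3 0 0
0 0 1 1 1 3
2 0 1 2 1 1
0 1 1 3 2 2
6) 2 0 1 3 2 2
2 3 1 0 0 0
1 1 1 3 0 0
0 0 1 1 1 3
2 0 1 2 1 1
0 1 1 3 2 3
7) 2 0 1 3 2 2
2 3 1 0 0 0
1 1 1 3 0 0
0 0 1 1 1 3
2 0 1 2 1 2
0 1 1 3 3 0
8) 2 0 1 3 2 2
2 3 1 0 0 0
1 1 1 3 0 0
0 0 1 1 1 3
2 0 1 2 1 2
0 1 1 3 3 1
9) 2 0 1 3 2 2
2 3 1 0 0 0
1 1 1 3 0 0
0 0 1 1 1 3
2 0 1 2 1 2
0 1 1 3 3 2
10) 2 0 1 3 2 2
2 3 1 0 0 0
1 1 1 3 0 0
0 0 1 1 1 3
2 0 1 2 1 2
0 1 1 3 3 3
11) 2 0 1 3 2 2
2 3 1 0 0 0
1 1 1 3 0 0
0 0 1 1 1 3
2 0 1 3 2 3
0 1 2 0 1 1
12) 2 0 1 3 2 2
2 3 1 0 0 0
1 1 1 3 0 0
0 0 1 1 1 3
2 0 1 3 2 3
0 1 2 0 1 2
13) 2 0 1 3 2 2
2 3 1 0 0 0
1 1 1 3 0 0
0 0 1 1 1 3
2 0 1 3 2 3
0 1 2 0 1 3
14) 2 0 1 3 2 2
2 3 1 0 0 0
1 1 1 3 0 1
0 0 1 1 2 0
2 0 1 3 3 1
0 1 2 0 2 1
15) 2 0 1 3 2 2
2 3 1 0 0 0
1 1 1 3 0 1
0 0 1 1 2 0
2 0 1 3 3 1
0 1 2 0 2 2
16) 2 0 1 3 2 2
2 3 1 0 0 0
1 1 1 3 0 1
0 0 1 1 2 0
2 0 1 3 3 1
0 1 2 0 2 3
17) 2 0 1 3 2 2
2 3 1 0 0 0
1 1 1 3 0 1
0 0 1 1 2 0
2 0 1 3 3 2
0 1 2 0 3 0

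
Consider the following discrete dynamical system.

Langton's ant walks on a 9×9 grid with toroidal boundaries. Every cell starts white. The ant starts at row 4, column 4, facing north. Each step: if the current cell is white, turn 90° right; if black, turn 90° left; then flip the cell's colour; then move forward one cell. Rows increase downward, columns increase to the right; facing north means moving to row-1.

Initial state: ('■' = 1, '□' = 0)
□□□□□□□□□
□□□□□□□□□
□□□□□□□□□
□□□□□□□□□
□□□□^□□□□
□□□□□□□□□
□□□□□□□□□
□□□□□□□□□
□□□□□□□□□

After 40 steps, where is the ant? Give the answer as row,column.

6,4

step 0: □□□□□□□□□
□□□□□□□□□
□□□□□□□□□
□□□□□□□□□
□□□□^□□□□
□□□□□□□□□
□□□□□□□□□
□□□□□□□□□
□□□□□□□□□
step 1: □□□□□□□□□
□□□□□□□□□
□□□□□□□□□
□□□□□□□□□
□□□□■>□□□
□□□□□□□□□
□□□□□□□□□
□□□□□□□□□
□□□□□□□□□
step 2: □□□□□□□□□
□□□□□□□□□
□□□□□□□□□
□□□□□□□□□
□□□□■■□□□
□□□□□v□□□
□□□□□□□□□
□□□□□□□□□
□□□□□□□□□
step 3: □□□□□□□□□
□□□□□□□□□
□□□□□□□□□
□□□□□□□□□
□□□□■■□□□
□□□□<■□□□
□□□□□□□□□
□□□□□□□□□
□□□□□□□□□
step 4: □□□□□□□□□
□□□□□□□□□
□□□□□□□□□
□□□□□□□□□
□□□□^■□□□
□□□□■■□□□
□□□□□□□□□
□□□□□□□□□
□□□□□□□□□
step 5: □□□□□□□□□
□□□□□□□□□
□□□□□□□□□
□□□□□□□□□
□□□<□■□□□
□□□□■■□□□
□□□□□□□□□
□□□□□□□□□
□□□□□□□□□
step 6: □□□□□□□□□
□□□□□□□□□
□□□□□□□□□
□□□^□□□□□
□□□■□■□□□
□□□□■■□□□
□□□□□□□□□
□□□□□□□□□
□□□□□□□□□
step 7: □□□□□□□□□
□□□□□□□□□
□□□□□□□□□
□□□■>□□□□
□□□■□■□□□
□□□□■■□□□
□□□□□□□□□
□□□□□□□□□
□□□□□□□□□
step 8: □□□□□□□□□
□□□□□□□□□
□□□□□□□□□
□□□■■□□□□
□□□■v■□□□
□□□□■■□□□
□□□□□□□□□
□□□□□□□□□
□□□□□□□□□
step 9: □□□□□□□□□
□□□□□□□□□
□□□□□□□□□
□□□■■□□□□
□□□<■■□□□
□□□□■■□□□
□□□□□□□□□
□□□□□□□□□
□□□□□□□□□
step 10: □□□□□□□□□
□□□□□□□□□
□□□□□□□□□
□□□■■□□□□
□□□□■■□□□
□□□v■■□□□
□□□□□□□□□
□□□□□□□□□
□□□□□□□□□
step 11: □□□□□□□□□
□□□□□□□□□
□□□□□□□□□
□□□■■□□□□
□□□□■■□□□
□□<■■■□□□
□□□□□□□□□
□□□□□□□□□
□□□□□□□□□
step 12: □□□□□□□□□
□□□□□□□□□
□□□□□□□□□
□□□■■□□□□
□□^□■■□□□
□□■■■■□□□
□□□□□□□□□
□□□□□□□□□
□□□□□□□□□
step 13: □□□□□□□□□
□□□□□□□□□
□□□□□□□□□
□□□■■□□□□
□□■>■■□□□
□□■■■■□□□
□□□□□□□□□
□□□□□□□□□
□□□□□□□□□
step 14: □□□□□□□□□
□□□□□□□□□
□□□□□□□□□
□□□■■□□□□
□□■■■■□□□
□□■v■■□□□
□□□□□□□□□
□□□□□□□□□
□□□□□□□□□
step 15: □□□□□□□□□
□□□□□□□□□
□□□□□□□□□
□□□■■□□□□
□□■■■■□□□
□□■□>■□□□
□□□□□□□□□
□□□□□□□□□
□□□□□□□□□
step 16: □□□□□□□□□
□□□□□□□□□
□□□□□□□□□
□□□■■□□□□
□□■■^■□□□
□□■□□■□□□
□□□□□□□□□
□□□□□□□□□
□□□□□□□□□
step 17: □□□□□□□□□
□□□□□□□□□
□□□□□□□□□
□□□■■□□□□
□□■<□■□□□
□□■□□■□□□
□□□□□□□□□
□□□□□□□□□
□□□□□□□□□
step 18: □□□□□□□□□
□□□□□□□□□
□□□□□□□□□
□□□■■□□□□
□□■□□■□□□
□□■v□■□□□
□□□□□□□□□
□□□□□□□□□
□□□□□□□□□
step 19: □□□□□□□□□
□□□□□□□□□
□□□□□□□□□
□□□■■□□□□
□□■□□■□□□
□□<■□■□□□
□□□□□□□□□
□□□□□□□□□
□□□□□□□□□
step 20: □□□□□□□□□
□□□□□□□□□
□□□□□□□□□
□□□■■□□□□
□□■□□■□□□
□□□■□■□□□
□□v□□□□□□
□□□□□□□□□
□□□□□□□□□
step 21: □□□□□□□□□
□□□□□□□□□
□□□□□□□□□
□□□■■□□□□
□□■□□■□□□
□□□■□■□□□
□<■□□□□□□
□□□□□□□□□
□□□□□□□□□
step 22: □□□□□□□□□
□□□□□□□□□
□□□□□□□□□
□□□■■□□□□
□□■□□■□□□
□^□■□■□□□
□■■□□□□□□
□□□□□□□□□
□□□□□□□□□
step 23: □□□□□□□□□
□□□□□□□□□
□□□□□□□□□
□□□■■□□□□
□□■□□■□□□
□■>■□■□□□
□■■□□□□□□
□□□□□□□□□
□□□□□□□□□
step 24: □□□□□□□□□
□□□□□□□□□
□□□□□□□□□
□□□■■□□□□
□□■□□■□□□
□■■■□■□□□
□■v□□□□□□
□□□□□□□□□
□□□□□□□□□
step 25: □□□□□□□□□
□□□□□□□□□
□□□□□□□□□
□□□■■□□□□
□□■□□■□□□
□■■■□■□□□
□■□>□□□□□
□□□□□□□□□
□□□□□□□□□
step 26: □□□□□□□□□
□□□□□□□□□
□□□□□□□□□
□□□■■□□□□
□□■□□■□□□
□■■■□■□□□
□■□■□□□□□
□□□v□□□□□
□□□□□□□□□
step 27: □□□□□□□□□
□□□□□□□□□
□□□□□□□□□
□□□■■□□□□
□□■□□■□□□
□■■■□■□□□
□■□■□□□□□
□□<■□□□□□
□□□□□□□□□
step 28: □□□□□□□□□
□□□□□□□□□
□□□□□□□□□
□□□■■□□□□
□□■□□■□□□
□■■■□■□□□
□■^■□□□□□
□□■■□□□□□
□□□□□□□□□
step 29: □□□□□□□□□
□□□□□□□□□
□□□□□□□□□
□□□■■□□□□
□□■□□■□□□
□■■■□■□□□
□■■>□□□□□
□□■■□□□□□
□□□□□□□□□
step 30: □□□□□□□□□
□□□□□□□□□
□□□□□□□□□
□□□■■□□□□
□□■□□■□□□
□■■^□■□□□
□■■□□□□□□
□□■■□□□□□
□□□□□□□□□
step 31: □□□□□□□□□
□□□□□□□□□
□□□□□□□□□
□□□■■□□□□
□□■□□■□□□
□■<□□■□□□
□■■□□□□□□
□□■■□□□□□
□□□□□□□□□
step 32: □□□□□□□□□
□□□□□□□□□
□□□□□□□□□
□□□■■□□□□
□□■□□■□□□
□■□□□■□□□
□■v□□□□□□
□□■■□□□□□
□□□□□□□□□
step 33: □□□□□□□□□
□□□□□□□□□
□□□□□□□□□
□□□■■□□□□
□□■□□■□□□
□■□□□■□□□
□■□>□□□□□
□□■■□□□□□
□□□□□□□□□
step 34: □□□□□□□□□
□□□□□□□□□
□□□□□□□□□
□□□■■□□□□
□□■□□■□□□
□■□□□■□□□
□■□■□□□□□
□□■v□□□□□
□□□□□□□□□
step 35: □□□□□□□□□
□□□□□□□□□
□□□□□□□□□
□□□■■□□□□
□□■□□■□□□
□■□□□■□□□
□■□■□□□□□
□□■□>□□□□
□□□□□□□□□
step 36: □□□□□□□□□
□□□□□□□□□
□□□□□□□□□
□□□■■□□□□
□□■□□■□□□
□■□□□■□□□
□■□■□□□□□
□□■□■□□□□
□□□□v□□□□
step 37: □□□□□□□□□
□□□□□□□□□
□□□□□□□□□
□□□■■□□□□
□□■□□■□□□
□■□□□■□□□
□■□■□□□□□
□□■□■□□□□
□□□<■□□□□
step 38: □□□□□□□□□
□□□□□□□□□
□□□□□□□□□
□□□■■□□□□
□□■□□■□□□
□■□□□■□□□
□■□■□□□□□
□□■^■□□□□
□□□■■□□□□
step 39: □□□□□□□□□
□□□□□□□□□
□□□□□□□□□
□□□■■□□□□
□□■□□■□□□
□■□□□■□□□
□■□■□□□□□
□□■■>□□□□
□□□■■□□□□
step 40: □□□□□□□□□
□□□□□□□□□
□□□□□□□□□
□□□■■□□□□
□□■□□■□□□
□■□□□■□□□
□■□■^□□□□
□□■■□□□□□
□□□■■□□□□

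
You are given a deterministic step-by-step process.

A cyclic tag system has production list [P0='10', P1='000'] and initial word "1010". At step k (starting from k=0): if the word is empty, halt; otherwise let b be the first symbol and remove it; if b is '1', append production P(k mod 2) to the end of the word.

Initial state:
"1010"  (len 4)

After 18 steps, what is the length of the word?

gen 0: "1010"  (len 4)
gen 1: "01010"  (len 5)
gen 2: "1010"  (len 4)
gen 3: "01010"  (len 5)
gen 4: "1010"  (len 4)
gen 5: "01010"  (len 5)
gen 6: "1010"  (len 4)
gen 7: "01010"  (len 5)
gen 8: "1010"  (len 4)
gen 9: "01010"  (len 5)
gen 10: "1010"  (len 4)
gen 11: "01010"  (len 5)
gen 12: "1010"  (len 4)
gen 13: "01010"  (len 5)
gen 14: "1010"  (len 4)
gen 15: "01010"  (len 5)
gen 16: "1010"  (len 4)
gen 17: "01010"  (len 5)
gen 18: "1010"  (len 4)

4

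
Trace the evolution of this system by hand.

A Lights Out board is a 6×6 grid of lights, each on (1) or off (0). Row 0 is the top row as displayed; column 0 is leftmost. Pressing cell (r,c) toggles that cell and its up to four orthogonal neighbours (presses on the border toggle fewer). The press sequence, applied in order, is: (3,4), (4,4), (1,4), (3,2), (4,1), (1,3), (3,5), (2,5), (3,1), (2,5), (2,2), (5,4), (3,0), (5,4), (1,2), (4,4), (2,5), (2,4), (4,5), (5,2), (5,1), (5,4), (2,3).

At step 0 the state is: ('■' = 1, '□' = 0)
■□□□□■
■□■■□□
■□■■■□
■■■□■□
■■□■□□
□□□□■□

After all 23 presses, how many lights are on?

t=0: ■□□□□■
■□■■□□
■□■■■□
■■■□■□
■■□■□□
□□□□■□
t=1: ■□□□□■
■□■■□□
■□■■□□
■■■■□■
■■□■■□
□□□□■□
t=2: ■□□□□■
■□■■□□
■□■■□□
■■■■■■
■■□□□■
□□□□□□
t=3: ■□□□■■
■□■□■■
■□■■■□
■■■■■■
■■□□□■
□□□□□□
t=4: ■□□□■■
■□■□■■
■□□■■□
■□□□■■
■■■□□■
□□□□□□
t=5: ■□□□■■
■□■□■■
■□□■■□
■■□□■■
□□□□□■
□■□□□□
t=6: ■□□■■■
■□□■□■
■□□□■□
■■□□■■
□□□□□■
□■□□□□
t=7: ■□□■■■
■□□■□■
■□□□■■
■■□□□□
□□□□□□
□■□□□□
t=8: ■□□■■■
■□□■□□
■□□□□□
■■□□□■
□□□□□□
□■□□□□
t=9: ■□□■■■
■□□■□□
■■□□□□
□□■□□■
□■□□□□
□■□□□□
t=10: ■□□■■■
■□□■□■
■■□□■■
□□■□□□
□■□□□□
□■□□□□
t=11: ■□□■■■
■□■■□■
■□■■■■
□□□□□□
□■□□□□
□■□□□□
t=12: ■□□■■■
■□■■□■
■□■■■■
□□□□□□
□■□□■□
□■□■■■
t=13: ■□□■■■
■□■■□■
□□■■■■
■■□□□□
■■□□■□
□■□■■■
t=14: ■□□■■■
■□■■□■
□□■■■■
■■□□□□
■■□□□□
□■□□□□
t=15: ■□■■■■
■■□□□■
□□□■■■
■■□□□□
■■□□□□
□■□□□□
t=16: ■□■■■■
■■□□□■
□□□■■■
■■□□■□
■■□■■■
□■□□■□
t=17: ■□■■■■
■■□□□□
□□□■□□
■■□□■■
■■□■■■
□■□□■□
t=18: ■□■■■■
■■□□■□
□□□□■■
■■□□□■
■■□■■■
□■□□■□
t=19: ■□■■■■
■■□□■□
□□□□■■
■■□□□□
■■□■□□
□■□□■■
t=20: ■□■■■■
■■□□■□
□□□□■■
■■□□□□
■■■■□□
□□■■■■
t=21: ■□■■■■
■■□□■□
□□□□■■
■■□□□□
■□■■□□
■■□■■■
t=22: ■□■■■■
■■□□■□
□□□□■■
■■□□□□
■□■■■□
■■□□□□
t=23: ■□■■■■
■■□■■□
□□■■□■
■■□■□□
■□■■■□
■■□□□□

21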